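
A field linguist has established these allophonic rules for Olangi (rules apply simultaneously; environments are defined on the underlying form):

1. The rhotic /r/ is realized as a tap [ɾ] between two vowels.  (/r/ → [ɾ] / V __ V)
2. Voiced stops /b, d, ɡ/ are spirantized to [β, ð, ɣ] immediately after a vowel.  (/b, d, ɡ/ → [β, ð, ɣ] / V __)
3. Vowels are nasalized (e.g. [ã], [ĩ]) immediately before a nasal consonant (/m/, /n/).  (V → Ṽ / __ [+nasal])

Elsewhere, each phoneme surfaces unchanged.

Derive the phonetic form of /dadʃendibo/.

[daðʃẽndiβo]

/d/ (word-initial) fails the environment for rule 2, so it stays [d].
/a/ (between /d/ and /d/): rule 3 targets it, but not before a nasal consonant → unchanged [a].
/d/ meets the environment for rule 2 (immediately after a vowel) → [ð].
Rule 3 applies to /e/ (between /ʃ/ and /n/: before a nasal consonant) → [ẽ].
/d/ — between /n/ and /i/; rule 2 does not apply here → [d].
/i/ — between /d/ and /b/; rule 3 does not apply here → [i].
/b/ (between /i/ and /o/) occurs immediately after a vowel → [β] by rule 2.
/o/ (word-final) is in the target of rule 3 but the environment (before a nasal consonant) is not met → [o].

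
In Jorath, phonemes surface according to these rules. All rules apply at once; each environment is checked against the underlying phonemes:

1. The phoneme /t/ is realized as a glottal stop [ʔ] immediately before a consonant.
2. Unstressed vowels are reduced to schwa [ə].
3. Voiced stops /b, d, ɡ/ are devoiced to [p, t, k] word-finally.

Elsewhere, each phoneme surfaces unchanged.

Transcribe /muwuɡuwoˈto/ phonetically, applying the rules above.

[məwəɡəwəˈto]

/u/ — between /m/ and /w/, in an unstressed syllable — surfaces as [ə] (rule 2).
/u/ (between /w/ and /ɡ/): in an unstressed syllable, so rule 2 applies → [ə].
/ɡ/ (between /u/ and /u/): rule 3 targets it, but not word-finally → unchanged [ɡ].
/u/ — between /ɡ/ and /w/, in an unstressed syllable — surfaces as [ə] (rule 2).
/o/ meets the environment for rule 2 (in an unstressed syllable) → [ə].
/t/ — between /o/ and /o/; rule 1 does not apply here → [t].
/o/ — word-final; rule 2 does not apply here → [o].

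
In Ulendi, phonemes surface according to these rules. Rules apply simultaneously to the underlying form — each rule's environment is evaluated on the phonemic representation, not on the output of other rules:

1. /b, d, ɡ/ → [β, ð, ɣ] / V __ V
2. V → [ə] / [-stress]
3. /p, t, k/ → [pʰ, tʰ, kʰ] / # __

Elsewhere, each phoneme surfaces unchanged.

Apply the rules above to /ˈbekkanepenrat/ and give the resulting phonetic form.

[ˈbekkənəpənrət]

/b/ (word-initial) fails the environment for rule 1, so it stays [b].
/e/ (between /b/ and /k/): rule 2 targets it, but not in an unstressed syllable → unchanged [e].
/k/ (between /e/ and /k/): rule 3 targets it, but not word-initially → unchanged [k].
/k/ (between /k/ and /a/) fails the environment for rule 3, so it stays [k].
/a/ meets the environment for rule 2 (in an unstressed syllable) → [ə].
/n/ (between /a/ and /e/) is unaffected → [n].
/e/ (between /n/ and /p/) occurs in an unstressed syllable → [ə] by rule 2.
/p/ (between /e/ and /e/) fails the environment for rule 3, so it stays [p].
/e/ meets the environment for rule 2 (in an unstressed syllable) → [ə].
/n/ stays [n].
/r/ — not in any rule's target class → [r].
Rule 2 applies to /a/ (between /r/ and /t/: in an unstressed syllable) → [ə].
/t/ — word-final; rule 3 does not apply here → [t].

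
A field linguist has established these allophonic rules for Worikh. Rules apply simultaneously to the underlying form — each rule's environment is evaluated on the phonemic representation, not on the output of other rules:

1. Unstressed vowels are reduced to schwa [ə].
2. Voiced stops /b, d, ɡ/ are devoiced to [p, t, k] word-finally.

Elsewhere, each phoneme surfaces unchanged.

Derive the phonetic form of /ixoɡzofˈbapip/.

[əxəɡzəfˈbapəp]

Rule 1 applies to /i/ (word-initial: in an unstressed syllable) → [ə].
/x/ (between /i/ and /o/): no rule targets it → [x].
/o/ (between /x/ and /ɡ/): in an unstressed syllable, so rule 1 applies → [ə].
/ɡ/ (between /o/ and /z/) fails the environment for rule 2, so it stays [ɡ].
/z/ (between /ɡ/ and /o/) is unaffected → [z].
Rule 1 applies to /o/ (between /z/ and /f/: in an unstressed syllable) → [ə].
/f/ — not in any rule's target class → [f].
/b/ (between /f/ and /a/) fails the environment for rule 2, so it stays [b].
/a/ (between /b/ and /p/) fails the environment for rule 1, so it stays [a].
/p/ stays [p].
Rule 1 applies to /i/ (between /p/ and /p/: in an unstressed syllable) → [ə].
/p/ (word-final) is unaffected → [p].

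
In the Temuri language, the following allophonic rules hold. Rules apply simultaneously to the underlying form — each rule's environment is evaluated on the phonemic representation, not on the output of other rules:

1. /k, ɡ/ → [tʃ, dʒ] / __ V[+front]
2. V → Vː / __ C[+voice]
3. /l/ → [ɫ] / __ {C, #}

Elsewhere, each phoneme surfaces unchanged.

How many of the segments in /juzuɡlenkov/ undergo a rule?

4

Segments that undergo a rule: /u/ → [uː] (rule 2); /u/ → [uː] (rule 2); /e/ → [eː] (rule 2); /o/ → [oː] (rule 2).
All other segments surface unchanged.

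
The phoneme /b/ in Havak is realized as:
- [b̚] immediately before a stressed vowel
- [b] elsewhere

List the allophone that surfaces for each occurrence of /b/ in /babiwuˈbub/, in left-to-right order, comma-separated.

[b], [b], [b̚], [b]

Occurrence 1 (position 1): no conditioning environment matches → elsewhere allophone [b].
Occurrence 2 (position 3): no conditioning environment matches → elsewhere allophone [b].
Occurrence 3 (position 7): immediately before a stressed vowel → [b̚].
Occurrence 4 (position 9): no conditioning environment matches → elsewhere allophone [b].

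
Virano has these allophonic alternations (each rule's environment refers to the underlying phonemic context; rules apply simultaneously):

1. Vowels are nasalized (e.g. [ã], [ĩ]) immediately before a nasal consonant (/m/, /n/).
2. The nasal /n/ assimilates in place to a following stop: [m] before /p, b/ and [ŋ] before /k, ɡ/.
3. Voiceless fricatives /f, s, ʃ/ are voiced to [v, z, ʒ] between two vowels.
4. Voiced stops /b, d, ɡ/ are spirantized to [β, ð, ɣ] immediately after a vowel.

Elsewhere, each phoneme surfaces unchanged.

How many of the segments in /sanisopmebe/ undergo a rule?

3

Segments that undergo a rule: /a/ → [ã] (rule 1); /s/ → [z] (rule 3); /b/ → [β] (rule 4).
All other segments surface unchanged.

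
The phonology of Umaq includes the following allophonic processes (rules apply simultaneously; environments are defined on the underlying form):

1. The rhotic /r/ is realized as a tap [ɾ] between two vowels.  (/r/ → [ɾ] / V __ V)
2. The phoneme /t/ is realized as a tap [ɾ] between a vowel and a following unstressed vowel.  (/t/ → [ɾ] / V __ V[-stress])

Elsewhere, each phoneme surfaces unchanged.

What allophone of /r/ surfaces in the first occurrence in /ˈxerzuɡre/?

/r/ (between /e/ and /z/) is in the target of rule 1 but the environment (between two vowels) is not met → [r].

[r]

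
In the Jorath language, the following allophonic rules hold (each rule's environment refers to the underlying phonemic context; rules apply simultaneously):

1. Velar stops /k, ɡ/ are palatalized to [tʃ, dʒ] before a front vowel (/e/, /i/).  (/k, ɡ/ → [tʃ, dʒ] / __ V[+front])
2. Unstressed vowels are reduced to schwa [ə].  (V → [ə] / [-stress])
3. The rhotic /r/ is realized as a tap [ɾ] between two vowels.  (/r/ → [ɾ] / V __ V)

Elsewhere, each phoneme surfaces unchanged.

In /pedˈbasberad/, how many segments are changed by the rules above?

4

Segments that undergo a rule: /e/ → [ə] (rule 2); /e/ → [ə] (rule 2); /r/ → [ɾ] (rule 3); /a/ → [ə] (rule 2).
All other segments surface unchanged.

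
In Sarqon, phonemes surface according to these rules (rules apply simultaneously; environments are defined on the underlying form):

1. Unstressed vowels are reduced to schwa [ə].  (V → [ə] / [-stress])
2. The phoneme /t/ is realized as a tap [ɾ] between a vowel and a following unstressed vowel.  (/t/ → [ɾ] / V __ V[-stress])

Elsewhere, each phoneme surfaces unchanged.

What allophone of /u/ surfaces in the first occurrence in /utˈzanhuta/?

/u/ (word-initial) occurs in an unstressed syllable → [ə] by rule 1.

[ə]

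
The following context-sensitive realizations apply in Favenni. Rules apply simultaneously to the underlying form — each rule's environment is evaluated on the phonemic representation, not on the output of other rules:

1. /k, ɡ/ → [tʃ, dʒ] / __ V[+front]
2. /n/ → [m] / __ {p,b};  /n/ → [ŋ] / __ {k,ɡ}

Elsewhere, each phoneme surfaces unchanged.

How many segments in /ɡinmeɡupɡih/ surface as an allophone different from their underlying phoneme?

2

Segments that undergo a rule: /ɡ/ → [dʒ] (rule 1); /ɡ/ → [dʒ] (rule 1).
All other segments surface unchanged.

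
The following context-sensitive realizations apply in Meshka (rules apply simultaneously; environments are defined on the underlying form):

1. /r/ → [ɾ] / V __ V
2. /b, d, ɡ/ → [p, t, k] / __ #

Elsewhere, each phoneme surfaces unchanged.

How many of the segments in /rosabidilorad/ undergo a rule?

2

Segments that undergo a rule: /r/ → [ɾ] (rule 1); /d/ → [t] (rule 2).
All other segments surface unchanged.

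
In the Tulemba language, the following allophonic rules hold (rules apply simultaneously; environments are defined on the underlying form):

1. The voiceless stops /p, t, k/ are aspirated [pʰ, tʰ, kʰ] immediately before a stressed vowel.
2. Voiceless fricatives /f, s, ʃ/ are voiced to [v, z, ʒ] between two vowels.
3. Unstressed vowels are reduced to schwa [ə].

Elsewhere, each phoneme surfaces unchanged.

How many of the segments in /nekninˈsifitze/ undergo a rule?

Segments that undergo a rule: /e/ → [ə] (rule 3); /i/ → [ə] (rule 3); /f/ → [v] (rule 2); /i/ → [ə] (rule 3); /e/ → [ə] (rule 3).
All other segments surface unchanged.

5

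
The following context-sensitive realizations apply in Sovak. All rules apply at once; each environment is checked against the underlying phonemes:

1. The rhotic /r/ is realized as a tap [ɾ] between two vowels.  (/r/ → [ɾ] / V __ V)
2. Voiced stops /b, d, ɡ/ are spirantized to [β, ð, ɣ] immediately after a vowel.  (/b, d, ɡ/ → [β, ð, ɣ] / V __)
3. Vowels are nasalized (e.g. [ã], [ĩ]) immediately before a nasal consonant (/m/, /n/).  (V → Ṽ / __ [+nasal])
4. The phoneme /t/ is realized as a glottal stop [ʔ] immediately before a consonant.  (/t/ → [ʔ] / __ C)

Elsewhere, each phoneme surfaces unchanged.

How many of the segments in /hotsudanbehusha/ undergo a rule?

Segments that undergo a rule: /t/ → [ʔ] (rule 4); /d/ → [ð] (rule 2); /a/ → [ã] (rule 3).
All other segments surface unchanged.

3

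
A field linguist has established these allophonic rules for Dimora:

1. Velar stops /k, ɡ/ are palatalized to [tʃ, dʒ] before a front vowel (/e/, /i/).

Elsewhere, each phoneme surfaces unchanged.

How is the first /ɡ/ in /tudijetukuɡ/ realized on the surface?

[ɡ]

/ɡ/ (word-final) fails the environment for rule 1, so it stays [ɡ].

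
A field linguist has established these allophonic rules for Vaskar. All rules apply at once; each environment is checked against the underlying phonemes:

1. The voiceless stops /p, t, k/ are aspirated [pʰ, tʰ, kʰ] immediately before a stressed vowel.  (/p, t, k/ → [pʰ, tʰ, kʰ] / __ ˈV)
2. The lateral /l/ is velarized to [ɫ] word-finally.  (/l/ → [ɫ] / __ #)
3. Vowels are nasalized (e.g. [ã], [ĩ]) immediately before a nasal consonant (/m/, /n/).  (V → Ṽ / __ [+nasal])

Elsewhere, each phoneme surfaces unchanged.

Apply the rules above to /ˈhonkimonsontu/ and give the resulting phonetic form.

[ˈhõnkĩmõnsõntu]

/h/ (word-initial): no rule targets it → [h].
/o/ (between /h/ and /n/): before a nasal consonant, so rule 3 applies → [õ].
/n/ stays [n].
/k/ (between /n/ and /i/) fails the environment for rule 1, so it stays [k].
/i/ (between /k/ and /m/) occurs before a nasal consonant → [ĩ] by rule 3.
/m/ stays [m].
/o/ (between /m/ and /n/) occurs before a nasal consonant → [õ] by rule 3.
/n/ (between /o/ and /s/): no rule targets it → [n].
/s/ (between /n/ and /o/) is unaffected → [s].
/o/ — between /s/ and /n/, before a nasal consonant — surfaces as [õ] (rule 3).
/n/ (between /o/ and /t/): no rule targets it → [n].
/t/ (between /n/ and /u/) fails the environment for rule 1, so it stays [t].
/u/ (word-final) is in the target of rule 3 but the environment (before a nasal consonant) is not met → [u].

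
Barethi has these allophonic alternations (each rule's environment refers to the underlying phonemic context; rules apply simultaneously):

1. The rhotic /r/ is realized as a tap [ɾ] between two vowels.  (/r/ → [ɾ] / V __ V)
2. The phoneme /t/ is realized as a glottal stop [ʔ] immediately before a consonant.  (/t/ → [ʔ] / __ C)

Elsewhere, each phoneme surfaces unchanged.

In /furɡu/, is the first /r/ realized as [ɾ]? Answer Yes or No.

No

/r/ (between /u/ and /ɡ/): rule 1 targets it, but not between two vowels → unchanged [r].
The actual realization is [r], not [ɾ].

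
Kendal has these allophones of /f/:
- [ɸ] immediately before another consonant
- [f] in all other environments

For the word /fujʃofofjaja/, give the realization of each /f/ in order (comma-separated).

[f], [f], [ɸ]

Occurrence 1 (position 1): no conditioning environment matches → elsewhere allophone [f].
Occurrence 2 (position 6): no conditioning environment matches → elsewhere allophone [f].
Occurrence 3 (position 8): immediately before another consonant → [ɸ].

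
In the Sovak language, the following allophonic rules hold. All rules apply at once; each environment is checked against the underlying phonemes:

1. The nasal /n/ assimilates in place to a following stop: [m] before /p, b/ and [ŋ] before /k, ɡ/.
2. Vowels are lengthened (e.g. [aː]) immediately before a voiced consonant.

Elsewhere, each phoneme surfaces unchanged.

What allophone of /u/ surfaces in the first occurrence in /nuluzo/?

Rule 2 applies to /u/ (between /n/ and /l/: before a voiced consonant) → [uː].

[uː]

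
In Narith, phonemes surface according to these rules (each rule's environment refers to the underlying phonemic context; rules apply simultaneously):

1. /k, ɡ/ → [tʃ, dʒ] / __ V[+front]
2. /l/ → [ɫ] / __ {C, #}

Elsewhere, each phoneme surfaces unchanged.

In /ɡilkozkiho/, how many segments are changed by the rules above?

Segments that undergo a rule: /ɡ/ → [dʒ] (rule 1); /l/ → [ɫ] (rule 2); /k/ → [tʃ] (rule 1).
All other segments surface unchanged.

3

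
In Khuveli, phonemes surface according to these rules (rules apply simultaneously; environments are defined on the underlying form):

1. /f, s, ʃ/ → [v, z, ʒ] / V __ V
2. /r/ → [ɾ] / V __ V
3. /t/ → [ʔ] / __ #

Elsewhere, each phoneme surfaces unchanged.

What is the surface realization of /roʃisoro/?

[roʒizoɾo]

/r/ (word-initial): rule 2 targets it, but not between two vowels → unchanged [r].
/o/ (between /r/ and /ʃ/): no rule targets it → [o].
/ʃ/ meets the environment for rule 1 (between two vowels) → [ʒ].
/i/ — not in any rule's target class → [i].
Rule 1 applies to /s/ (between /i/ and /o/: between two vowels) → [z].
/o/ (between /s/ and /r/): no rule targets it → [o].
/r/ (between /o/ and /o/) occurs between two vowels → [ɾ] by rule 2.
/o/ stays [o].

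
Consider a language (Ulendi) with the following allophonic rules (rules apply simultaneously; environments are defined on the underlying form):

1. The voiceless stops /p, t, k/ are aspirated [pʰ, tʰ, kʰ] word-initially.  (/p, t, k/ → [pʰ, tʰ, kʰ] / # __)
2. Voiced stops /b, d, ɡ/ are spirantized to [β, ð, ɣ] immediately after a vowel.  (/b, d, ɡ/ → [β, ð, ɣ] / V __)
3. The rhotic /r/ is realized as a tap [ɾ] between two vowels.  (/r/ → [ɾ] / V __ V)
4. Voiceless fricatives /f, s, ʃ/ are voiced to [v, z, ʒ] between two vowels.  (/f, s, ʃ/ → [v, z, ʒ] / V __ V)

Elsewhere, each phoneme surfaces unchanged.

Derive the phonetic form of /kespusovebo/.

/k/ meets the environment for rule 1 (word-initially) → [kʰ].
/s/ — between /e/ and /p/; rule 4 does not apply here → [s].
/p/ (between /s/ and /u/) is in the target of rule 1 but the environment (word-initially) is not met → [p].
/s/ (between /u/ and /o/): between two vowels, so rule 4 applies → [z].
/b/ — between /e/ and /o/, immediately after a vowel — surfaces as [β] (rule 2).

[kʰespuzoveβo]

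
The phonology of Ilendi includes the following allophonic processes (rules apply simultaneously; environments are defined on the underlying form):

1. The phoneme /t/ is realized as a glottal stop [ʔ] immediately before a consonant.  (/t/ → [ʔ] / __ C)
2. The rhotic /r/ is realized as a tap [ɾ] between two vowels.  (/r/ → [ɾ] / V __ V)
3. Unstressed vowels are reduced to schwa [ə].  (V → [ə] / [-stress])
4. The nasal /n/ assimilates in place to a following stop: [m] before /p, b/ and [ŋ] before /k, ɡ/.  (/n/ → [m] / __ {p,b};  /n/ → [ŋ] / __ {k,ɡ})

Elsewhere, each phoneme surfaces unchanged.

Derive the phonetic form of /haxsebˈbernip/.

/h/ stays [h].
/a/ (between /h/ and /x/) occurs in an unstressed syllable → [ə] by rule 3.
/x/ — not in any rule's target class → [x].
/s/ (between /x/ and /e/) is unaffected → [s].
Rule 3 applies to /e/ (between /s/ and /b/: in an unstressed syllable) → [ə].
/b/ (between /e/ and /b/): no rule targets it → [b].
/b/ stays [b].
/e/ (between /b/ and /r/) is in the target of rule 3 but the environment (in an unstressed syllable) is not met → [e].
/r/ — between /e/ and /n/; rule 2 does not apply here → [r].
/n/ (between /r/ and /i/) fails the environment for rule 4, so it stays [n].
/i/ — between /n/ and /p/, in an unstressed syllable — surfaces as [ə] (rule 3).
/p/ stays [p].

[həxsəbˈbernəp]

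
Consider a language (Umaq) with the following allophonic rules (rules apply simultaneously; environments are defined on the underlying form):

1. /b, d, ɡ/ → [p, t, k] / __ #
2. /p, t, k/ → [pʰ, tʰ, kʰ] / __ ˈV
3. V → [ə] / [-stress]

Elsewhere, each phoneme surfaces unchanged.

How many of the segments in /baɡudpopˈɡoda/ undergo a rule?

Segments that undergo a rule: /a/ → [ə] (rule 3); /u/ → [ə] (rule 3); /o/ → [ə] (rule 3); /a/ → [ə] (rule 3).
All other segments surface unchanged.

4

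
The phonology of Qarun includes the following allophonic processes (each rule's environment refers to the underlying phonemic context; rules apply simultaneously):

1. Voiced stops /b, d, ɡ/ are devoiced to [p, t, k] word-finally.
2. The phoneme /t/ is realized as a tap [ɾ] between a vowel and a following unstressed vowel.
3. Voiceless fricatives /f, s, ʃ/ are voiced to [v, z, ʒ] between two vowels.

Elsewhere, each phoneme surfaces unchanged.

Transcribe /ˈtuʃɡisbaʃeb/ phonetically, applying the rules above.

/t/ — word-initial; rule 2 does not apply here → [t].
/u/ — not in any rule's target class → [u].
/ʃ/ (between /u/ and /ɡ/) is in the target of rule 3 but the environment (between two vowels) is not met → [ʃ].
/ɡ/ (between /ʃ/ and /i/) fails the environment for rule 1, so it stays [ɡ].
/i/ stays [i].
/s/ (between /i/ and /b/) is in the target of rule 3 but the environment (between two vowels) is not met → [s].
/b/ (between /s/ and /a/): rule 1 targets it, but not word-finally → unchanged [b].
/a/ (between /b/ and /ʃ/) is unaffected → [a].
Rule 3 applies to /ʃ/ (between /a/ and /e/: between two vowels) → [ʒ].
/e/ stays [e].
/b/ meets the environment for rule 1 (word-finally) → [p].

[ˈtuʃɡisbaʒep]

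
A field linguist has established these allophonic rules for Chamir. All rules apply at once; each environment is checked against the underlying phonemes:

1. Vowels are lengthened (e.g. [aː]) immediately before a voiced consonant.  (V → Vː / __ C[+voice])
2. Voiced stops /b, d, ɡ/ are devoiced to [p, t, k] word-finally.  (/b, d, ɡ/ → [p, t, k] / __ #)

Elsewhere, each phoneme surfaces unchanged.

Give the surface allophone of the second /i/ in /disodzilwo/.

/i/ — between /z/ and /l/, before a voiced consonant — surfaces as [iː] (rule 1).

[iː]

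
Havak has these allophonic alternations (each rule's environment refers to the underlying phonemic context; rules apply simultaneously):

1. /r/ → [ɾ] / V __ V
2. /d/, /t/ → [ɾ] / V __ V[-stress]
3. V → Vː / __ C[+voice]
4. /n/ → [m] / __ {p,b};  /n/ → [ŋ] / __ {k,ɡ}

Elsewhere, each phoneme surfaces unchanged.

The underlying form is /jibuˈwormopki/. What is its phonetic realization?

/j/ stays [j].
Rule 3 applies to /i/ (between /j/ and /b/: before a voiced consonant) → [iː].
/b/ (between /i/ and /u/): no rule targets it → [b].
/u/ — between /b/ and /w/, before a voiced consonant — surfaces as [uː] (rule 3).
/w/ (between /u/ and /o/) is unaffected → [w].
Rule 3 applies to /o/ (between /w/ and /r/: before a voiced consonant) → [oː].
/r/ — between /o/ and /m/; rule 1 does not apply here → [r].
/m/ (between /r/ and /o/) is unaffected → [m].
/o/ (between /m/ and /p/) is in the target of rule 3 but the environment (before a voiced consonant) is not met → [o].
/p/ (between /o/ and /k/): no rule targets it → [p].
/k/ (between /p/ and /i/): no rule targets it → [k].
/i/ (word-final) fails the environment for rule 3, so it stays [i].

[jiːbuːˈwoːrmopki]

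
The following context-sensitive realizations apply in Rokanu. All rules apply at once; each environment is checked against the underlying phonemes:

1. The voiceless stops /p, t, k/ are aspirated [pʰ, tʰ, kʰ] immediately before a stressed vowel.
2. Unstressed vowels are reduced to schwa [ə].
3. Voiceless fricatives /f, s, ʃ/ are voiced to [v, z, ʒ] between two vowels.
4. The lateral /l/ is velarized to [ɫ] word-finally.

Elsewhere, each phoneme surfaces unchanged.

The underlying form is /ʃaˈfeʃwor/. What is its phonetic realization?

[ʃəˈveʃwər]

/ʃ/ (word-initial) fails the environment for rule 3, so it stays [ʃ].
/a/ meets the environment for rule 2 (in an unstressed syllable) → [ə].
/f/ meets the environment for rule 3 (between two vowels) → [v].
/e/ — between /f/ and /ʃ/; rule 2 does not apply here → [e].
/ʃ/ — between /e/ and /w/; rule 3 does not apply here → [ʃ].
/w/ — not in any rule's target class → [w].
/o/ meets the environment for rule 2 (in an unstressed syllable) → [ə].
/r/ stays [r].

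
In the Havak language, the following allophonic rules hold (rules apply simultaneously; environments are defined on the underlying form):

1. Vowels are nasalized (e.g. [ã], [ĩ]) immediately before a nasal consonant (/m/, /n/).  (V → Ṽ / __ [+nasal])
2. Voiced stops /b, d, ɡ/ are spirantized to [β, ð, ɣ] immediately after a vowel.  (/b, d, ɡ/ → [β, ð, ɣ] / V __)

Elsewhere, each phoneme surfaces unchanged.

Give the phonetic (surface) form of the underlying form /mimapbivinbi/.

/m/ (word-initial) is unaffected → [m].
/i/ meets the environment for rule 1 (before a nasal consonant) → [ĩ].
/m/ (between /i/ and /a/) is unaffected → [m].
/a/ (between /m/ and /p/): rule 1 targets it, but not before a nasal consonant → unchanged [a].
/p/ (between /a/ and /b/): no rule targets it → [p].
/b/ — between /p/ and /i/; rule 2 does not apply here → [b].
/i/ — between /b/ and /v/; rule 1 does not apply here → [i].
/v/ stays [v].
Rule 1 applies to /i/ (between /v/ and /n/: before a nasal consonant) → [ĩ].
/n/ (between /i/ and /b/): no rule targets it → [n].
/b/ (between /n/ and /i/) is in the target of rule 2 but the environment (immediately after a vowel) is not met → [b].
/i/ (word-final): rule 1 targets it, but not before a nasal consonant → unchanged [i].

[mĩmapbivĩnbi]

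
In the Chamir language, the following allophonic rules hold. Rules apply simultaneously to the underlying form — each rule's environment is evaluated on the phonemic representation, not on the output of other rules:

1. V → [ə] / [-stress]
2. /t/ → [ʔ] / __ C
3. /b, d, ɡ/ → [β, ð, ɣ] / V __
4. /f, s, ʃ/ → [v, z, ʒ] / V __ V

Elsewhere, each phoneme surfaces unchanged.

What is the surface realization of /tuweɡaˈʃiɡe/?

/t/ (word-initial) fails the environment for rule 2, so it stays [t].
/u/ meets the environment for rule 1 (in an unstressed syllable) → [ə].
/w/ (between /u/ and /e/): no rule targets it → [w].
/e/ (between /w/ and /ɡ/): in an unstressed syllable, so rule 1 applies → [ə].
/ɡ/ (between /e/ and /a/): immediately after a vowel, so rule 3 applies → [ɣ].
/a/ meets the environment for rule 1 (in an unstressed syllable) → [ə].
/ʃ/ — between /a/ and /i/, between two vowels — surfaces as [ʒ] (rule 4).
/i/ (between /ʃ/ and /ɡ/) is in the target of rule 1 but the environment (in an unstressed syllable) is not met → [i].
/ɡ/ (between /i/ and /e/): immediately after a vowel, so rule 3 applies → [ɣ].
/e/ — word-final, in an unstressed syllable — surfaces as [ə] (rule 1).

[təwəɣəˈʒiɣə]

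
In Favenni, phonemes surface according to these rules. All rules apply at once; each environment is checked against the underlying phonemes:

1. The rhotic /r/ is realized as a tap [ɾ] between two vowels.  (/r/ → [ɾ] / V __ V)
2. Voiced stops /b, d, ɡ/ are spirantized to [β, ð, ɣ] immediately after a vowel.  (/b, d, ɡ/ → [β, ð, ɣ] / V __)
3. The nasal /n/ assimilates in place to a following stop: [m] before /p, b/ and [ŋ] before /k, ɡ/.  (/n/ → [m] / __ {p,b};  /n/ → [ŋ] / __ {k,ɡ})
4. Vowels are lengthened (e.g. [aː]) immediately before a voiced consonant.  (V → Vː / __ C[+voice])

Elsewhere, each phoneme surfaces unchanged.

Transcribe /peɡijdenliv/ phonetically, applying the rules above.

/p/ (word-initial): no rule targets it → [p].
/e/ — between /p/ and /ɡ/, before a voiced consonant — surfaces as [eː] (rule 4).
Rule 2 applies to /ɡ/ (between /e/ and /i/: immediately after a vowel) → [ɣ].
/i/ meets the environment for rule 4 (before a voiced consonant) → [iː].
/j/ — not in any rule's target class → [j].
/d/ (between /j/ and /e/): rule 2 targets it, but not immediately after a vowel → unchanged [d].
/e/ meets the environment for rule 4 (before a voiced consonant) → [eː].
/n/ — between /e/ and /l/; rule 3 does not apply here → [n].
/l/ (between /n/ and /i/): no rule targets it → [l].
/i/ (between /l/ and /v/) occurs before a voiced consonant → [iː] by rule 4.
/v/ — not in any rule's target class → [v].

[peːɣiːjdeːnliːv]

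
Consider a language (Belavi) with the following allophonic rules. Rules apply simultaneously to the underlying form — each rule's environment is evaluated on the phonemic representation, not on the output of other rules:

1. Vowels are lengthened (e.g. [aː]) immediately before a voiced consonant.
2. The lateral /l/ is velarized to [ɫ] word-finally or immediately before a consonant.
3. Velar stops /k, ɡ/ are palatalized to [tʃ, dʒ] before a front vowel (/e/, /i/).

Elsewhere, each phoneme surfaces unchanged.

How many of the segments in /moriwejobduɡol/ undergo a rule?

Segments that undergo a rule: /o/ → [oː] (rule 1); /i/ → [iː] (rule 1); /e/ → [eː] (rule 1); /o/ → [oː] (rule 1); /u/ → [uː] (rule 1); /o/ → [oː] (rule 1); /l/ → [ɫ] (rule 2).
All other segments surface unchanged.

7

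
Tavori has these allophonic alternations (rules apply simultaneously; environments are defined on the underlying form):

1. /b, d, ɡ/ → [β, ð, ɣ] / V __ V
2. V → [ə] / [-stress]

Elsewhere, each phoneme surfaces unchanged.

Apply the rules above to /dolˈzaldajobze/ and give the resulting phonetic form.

/d/ (word-initial): rule 1 targets it, but not between two vowels → unchanged [d].
/o/ meets the environment for rule 2 (in an unstressed syllable) → [ə].
/l/ (between /o/ and /z/): no rule targets it → [l].
/z/ — not in any rule's target class → [z].
/a/ (between /z/ and /l/) fails the environment for rule 2, so it stays [a].
/l/ — not in any rule's target class → [l].
/d/ (between /l/ and /a/) is in the target of rule 1 but the environment (between two vowels) is not met → [d].
/a/ (between /d/ and /j/) occurs in an unstressed syllable → [ə] by rule 2.
/j/ stays [j].
/o/ — between /j/ and /b/, in an unstressed syllable — surfaces as [ə] (rule 2).
/b/ (between /o/ and /z/) fails the environment for rule 1, so it stays [b].
/z/ (between /b/ and /e/): no rule targets it → [z].
/e/ meets the environment for rule 2 (in an unstressed syllable) → [ə].

[dəlˈzaldəjəbzə]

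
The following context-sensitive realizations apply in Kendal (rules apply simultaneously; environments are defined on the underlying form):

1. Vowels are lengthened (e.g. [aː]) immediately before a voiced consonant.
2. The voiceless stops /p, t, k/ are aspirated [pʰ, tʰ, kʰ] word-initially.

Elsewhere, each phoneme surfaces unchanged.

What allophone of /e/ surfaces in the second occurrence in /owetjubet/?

/e/ (between /b/ and /t/): rule 1 targets it, but not before a voiced consonant → unchanged [e].

[e]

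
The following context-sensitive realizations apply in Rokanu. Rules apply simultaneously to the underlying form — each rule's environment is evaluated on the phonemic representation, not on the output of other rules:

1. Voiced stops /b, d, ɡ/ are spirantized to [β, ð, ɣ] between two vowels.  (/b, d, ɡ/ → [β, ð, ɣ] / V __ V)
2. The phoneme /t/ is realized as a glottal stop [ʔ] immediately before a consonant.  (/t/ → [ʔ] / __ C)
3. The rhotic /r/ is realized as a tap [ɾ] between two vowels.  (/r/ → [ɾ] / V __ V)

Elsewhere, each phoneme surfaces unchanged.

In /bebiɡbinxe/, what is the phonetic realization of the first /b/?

/b/ (word-initial): rule 1 targets it, but not between two vowels → unchanged [b].

[b]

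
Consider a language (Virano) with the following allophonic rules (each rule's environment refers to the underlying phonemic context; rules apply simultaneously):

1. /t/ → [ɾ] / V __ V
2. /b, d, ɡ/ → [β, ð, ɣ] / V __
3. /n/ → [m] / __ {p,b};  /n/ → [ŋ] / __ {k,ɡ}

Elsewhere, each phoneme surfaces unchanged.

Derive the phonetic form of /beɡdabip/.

/b/ (word-initial) is in the target of rule 2 but the environment (immediately after a vowel) is not met → [b].
/e/ (between /b/ and /ɡ/): no rule targets it → [e].
Rule 2 applies to /ɡ/ (between /e/ and /d/: immediately after a vowel) → [ɣ].
/d/ (between /ɡ/ and /a/): rule 2 targets it, but not immediately after a vowel → unchanged [d].
/a/ (between /d/ and /b/): no rule targets it → [a].
/b/ — between /a/ and /i/, immediately after a vowel — surfaces as [β] (rule 2).
/i/ — not in any rule's target class → [i].
/p/ stays [p].

[beɣdaβip]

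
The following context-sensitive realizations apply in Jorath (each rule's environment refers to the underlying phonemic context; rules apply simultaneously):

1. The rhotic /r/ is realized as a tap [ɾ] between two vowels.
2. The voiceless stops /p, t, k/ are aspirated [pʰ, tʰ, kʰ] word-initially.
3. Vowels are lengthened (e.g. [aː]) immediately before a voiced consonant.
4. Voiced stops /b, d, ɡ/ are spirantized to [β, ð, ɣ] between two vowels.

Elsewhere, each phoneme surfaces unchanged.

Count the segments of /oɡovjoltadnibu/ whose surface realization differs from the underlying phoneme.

Segments that undergo a rule: /o/ → [oː] (rule 3); /ɡ/ → [ɣ] (rule 4); /o/ → [oː] (rule 3); /o/ → [oː] (rule 3); /a/ → [aː] (rule 3); /i/ → [iː] (rule 3); /b/ → [β] (rule 4).
All other segments surface unchanged.

7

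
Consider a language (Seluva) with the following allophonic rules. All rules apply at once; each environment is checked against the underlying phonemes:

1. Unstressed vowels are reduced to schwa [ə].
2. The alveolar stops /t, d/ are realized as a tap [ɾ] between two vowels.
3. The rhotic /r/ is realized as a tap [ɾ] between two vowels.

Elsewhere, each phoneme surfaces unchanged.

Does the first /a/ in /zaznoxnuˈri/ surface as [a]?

No

/a/ (between /z/ and /z/) occurs in an unstressed syllable → [ə] by rule 1.
The actual realization is [ə], not [a].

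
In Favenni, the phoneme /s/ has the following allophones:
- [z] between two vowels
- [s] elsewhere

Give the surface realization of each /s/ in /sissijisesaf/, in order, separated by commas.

Occurrence 1 (position 1): no conditioning environment matches → elsewhere allophone [s].
Occurrence 2 (position 3): no conditioning environment matches → elsewhere allophone [s].
Occurrence 3 (position 4): no conditioning environment matches → elsewhere allophone [s].
Occurrence 4 (position 8): between two vowels → [z].
Occurrence 5 (position 10): between two vowels → [z].

[s], [s], [s], [z], [z]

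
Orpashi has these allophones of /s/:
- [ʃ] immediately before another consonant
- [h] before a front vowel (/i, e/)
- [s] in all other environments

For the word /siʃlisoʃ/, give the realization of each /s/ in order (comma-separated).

Occurrence 1 (position 1): before a front vowel (/i, e/) → [h].
Occurrence 2 (position 6): no conditioning environment matches → elsewhere allophone [s].

[h], [s]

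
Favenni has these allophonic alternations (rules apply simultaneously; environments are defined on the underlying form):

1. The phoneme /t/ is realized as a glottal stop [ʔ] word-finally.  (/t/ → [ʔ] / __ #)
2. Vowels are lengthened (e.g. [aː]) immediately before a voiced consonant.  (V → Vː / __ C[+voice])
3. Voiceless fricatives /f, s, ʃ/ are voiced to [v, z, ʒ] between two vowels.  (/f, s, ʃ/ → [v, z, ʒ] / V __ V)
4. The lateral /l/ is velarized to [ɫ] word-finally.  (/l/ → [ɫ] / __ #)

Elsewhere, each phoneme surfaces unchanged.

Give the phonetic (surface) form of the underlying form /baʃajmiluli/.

[baʒaːjmiːluːli]

/b/ — not in any rule's target class → [b].
/a/ (between /b/ and /ʃ/): rule 2 targets it, but not before a voiced consonant → unchanged [a].
/ʃ/ meets the environment for rule 3 (between two vowels) → [ʒ].
Rule 2 applies to /a/ (between /ʃ/ and /j/: before a voiced consonant) → [aː].
/j/ (between /a/ and /m/): no rule targets it → [j].
/m/ (between /j/ and /i/): no rule targets it → [m].
/i/ meets the environment for rule 2 (before a voiced consonant) → [iː].
/l/ (between /i/ and /u/): rule 4 targets it, but not word-finally → unchanged [l].
/u/ — between /l/ and /l/, before a voiced consonant — surfaces as [uː] (rule 2).
/l/ (between /u/ and /i/) is in the target of rule 4 but the environment (word-finally) is not met → [l].
/i/ (word-final) fails the environment for rule 2, so it stays [i].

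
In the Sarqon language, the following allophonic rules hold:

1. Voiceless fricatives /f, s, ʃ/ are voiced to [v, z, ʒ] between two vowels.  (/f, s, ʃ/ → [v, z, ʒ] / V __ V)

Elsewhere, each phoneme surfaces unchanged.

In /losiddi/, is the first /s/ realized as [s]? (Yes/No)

No

Rule 1 applies to /s/ (between /o/ and /i/: between two vowels) → [z].
The actual realization is [z], not [s].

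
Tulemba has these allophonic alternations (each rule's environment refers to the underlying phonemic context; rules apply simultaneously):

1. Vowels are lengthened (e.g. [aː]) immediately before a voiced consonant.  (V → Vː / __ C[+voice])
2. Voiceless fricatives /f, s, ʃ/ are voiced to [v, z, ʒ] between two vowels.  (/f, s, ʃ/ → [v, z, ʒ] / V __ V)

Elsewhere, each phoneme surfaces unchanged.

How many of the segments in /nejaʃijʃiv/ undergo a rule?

4

Segments that undergo a rule: /e/ → [eː] (rule 1); /ʃ/ → [ʒ] (rule 2); /i/ → [iː] (rule 1); /i/ → [iː] (rule 1).
All other segments surface unchanged.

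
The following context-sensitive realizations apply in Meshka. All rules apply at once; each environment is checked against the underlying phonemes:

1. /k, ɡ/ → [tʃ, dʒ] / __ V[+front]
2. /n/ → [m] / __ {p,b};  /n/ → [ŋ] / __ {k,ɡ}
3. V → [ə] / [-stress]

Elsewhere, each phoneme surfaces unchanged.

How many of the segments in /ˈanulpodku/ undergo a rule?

3

Segments that undergo a rule: /u/ → [ə] (rule 3); /o/ → [ə] (rule 3); /u/ → [ə] (rule 3).
All other segments surface unchanged.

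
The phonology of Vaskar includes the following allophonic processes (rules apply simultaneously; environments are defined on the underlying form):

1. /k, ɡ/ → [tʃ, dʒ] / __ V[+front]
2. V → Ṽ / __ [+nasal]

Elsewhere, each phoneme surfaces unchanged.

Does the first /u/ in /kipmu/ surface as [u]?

Yes

/u/ — word-final; rule 2 does not apply here → [u].
The actual realization is [u], which matches [u].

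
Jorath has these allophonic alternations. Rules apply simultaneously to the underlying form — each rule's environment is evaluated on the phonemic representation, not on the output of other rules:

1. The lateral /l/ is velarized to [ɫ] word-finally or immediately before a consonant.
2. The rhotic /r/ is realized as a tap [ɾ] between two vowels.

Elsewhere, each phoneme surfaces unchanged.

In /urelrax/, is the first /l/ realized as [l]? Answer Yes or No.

No

/l/ meets the environment for rule 1 (word-finally or immediately before a consonant) → [ɫ].
The actual realization is [ɫ], not [l].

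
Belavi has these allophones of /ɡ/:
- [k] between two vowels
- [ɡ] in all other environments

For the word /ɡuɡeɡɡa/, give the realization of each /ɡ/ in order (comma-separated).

Occurrence 1 (position 1): no conditioning environment matches → elsewhere allophone [ɡ].
Occurrence 2 (position 3): between two vowels → [k].
Occurrence 3 (position 5): no conditioning environment matches → elsewhere allophone [ɡ].
Occurrence 4 (position 6): no conditioning environment matches → elsewhere allophone [ɡ].

[ɡ], [k], [ɡ], [ɡ]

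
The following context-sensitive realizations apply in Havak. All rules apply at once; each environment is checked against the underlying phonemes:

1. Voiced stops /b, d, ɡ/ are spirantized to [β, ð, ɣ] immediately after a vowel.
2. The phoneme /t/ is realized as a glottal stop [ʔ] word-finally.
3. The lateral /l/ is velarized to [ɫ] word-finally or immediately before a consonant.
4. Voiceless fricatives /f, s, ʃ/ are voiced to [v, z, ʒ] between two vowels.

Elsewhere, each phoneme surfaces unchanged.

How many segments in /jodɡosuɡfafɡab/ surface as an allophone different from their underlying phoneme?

Segments that undergo a rule: /d/ → [ð] (rule 1); /s/ → [z] (rule 4); /ɡ/ → [ɣ] (rule 1); /b/ → [β] (rule 1).
All other segments surface unchanged.

4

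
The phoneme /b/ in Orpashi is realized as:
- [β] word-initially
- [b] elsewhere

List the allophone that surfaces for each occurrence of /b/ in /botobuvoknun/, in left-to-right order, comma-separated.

Occurrence 1 (position 1): word-initially → [β].
Occurrence 2 (position 5): no conditioning environment matches → elsewhere allophone [b].

[β], [b]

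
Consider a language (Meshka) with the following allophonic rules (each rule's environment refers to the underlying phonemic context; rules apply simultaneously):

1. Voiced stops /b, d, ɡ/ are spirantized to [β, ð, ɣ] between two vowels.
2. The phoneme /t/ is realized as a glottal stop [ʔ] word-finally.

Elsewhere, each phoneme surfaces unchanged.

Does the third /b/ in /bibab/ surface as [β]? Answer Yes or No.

No

/b/ (word-final): rule 1 targets it, but not between two vowels → unchanged [b].
The actual realization is [b], not [β].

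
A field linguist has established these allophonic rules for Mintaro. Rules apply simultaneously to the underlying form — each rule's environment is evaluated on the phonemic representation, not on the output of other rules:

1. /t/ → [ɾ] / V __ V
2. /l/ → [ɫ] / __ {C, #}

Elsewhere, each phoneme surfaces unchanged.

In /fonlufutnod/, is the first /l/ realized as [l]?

/l/ (between /n/ and /u/): rule 2 targets it, but not word-finally or immediately before a consonant → unchanged [l].
The actual realization is [l], which matches [l].

Yes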